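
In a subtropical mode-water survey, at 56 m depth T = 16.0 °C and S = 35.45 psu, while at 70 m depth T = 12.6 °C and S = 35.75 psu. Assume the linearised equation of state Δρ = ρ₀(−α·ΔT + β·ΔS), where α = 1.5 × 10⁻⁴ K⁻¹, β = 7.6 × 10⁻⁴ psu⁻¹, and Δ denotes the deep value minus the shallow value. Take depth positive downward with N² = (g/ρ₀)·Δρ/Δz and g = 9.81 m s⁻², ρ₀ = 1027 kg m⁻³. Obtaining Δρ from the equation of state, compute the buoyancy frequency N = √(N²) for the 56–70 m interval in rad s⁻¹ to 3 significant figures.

ΔT = -3.4 K, ΔS = +0.30 psu (deep − shallow).
Δρ/ρ₀ = −αΔT + βΔS = 5.10 × 10⁻⁴ + 2.28 × 10⁻⁴ = 7.38 × 10⁻⁴, so Δρ ≈ 0.7579 kg m⁻³.
N² = (g/ρ₀)·Δρ/Δz = g·(Δρ/ρ₀)/Δz = 9.81 × 7.38 × 10⁻⁴ / 14 = 5.1713 × 10⁻⁴ s⁻².
N = √(5.1713 × 10⁻⁴) = 0.022740 rad s⁻¹ ≈ 0.0227 rad s⁻¹.

0.0227 rad s⁻¹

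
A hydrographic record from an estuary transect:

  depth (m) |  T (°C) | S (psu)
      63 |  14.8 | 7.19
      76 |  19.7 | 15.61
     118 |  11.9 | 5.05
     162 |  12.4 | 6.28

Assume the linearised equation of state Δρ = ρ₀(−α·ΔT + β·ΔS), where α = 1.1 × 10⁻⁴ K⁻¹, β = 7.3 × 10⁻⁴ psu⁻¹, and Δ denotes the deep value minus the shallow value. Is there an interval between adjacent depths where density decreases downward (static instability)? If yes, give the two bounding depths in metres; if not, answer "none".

Evaluate Δρ/ρ₀ = −αΔT + βΔS across each adjacent pair:
  63–76 m: −αΔT+βΔS = −(1.1 × 10⁻⁴)(+4.9)+(7.3 × 10⁻⁴)(+8.42) = 5.6 × 10⁻³ → stable
  76–118 m: −αΔT+βΔS = −(1.1 × 10⁻⁴)(-7.8)+(7.3 × 10⁻⁴)(-10.56) = -6.9 × 10⁻³ → UNSTABLE
  118–162 m: −αΔT+βΔS = −(1.1 × 10⁻⁴)(+0.5)+(7.3 × 10⁻⁴)(+1.23) = 8.4 × 10⁻⁴ → stable
The 76–118 m interval has Δρ < 0: lighter water underlies denser water.

76–118 m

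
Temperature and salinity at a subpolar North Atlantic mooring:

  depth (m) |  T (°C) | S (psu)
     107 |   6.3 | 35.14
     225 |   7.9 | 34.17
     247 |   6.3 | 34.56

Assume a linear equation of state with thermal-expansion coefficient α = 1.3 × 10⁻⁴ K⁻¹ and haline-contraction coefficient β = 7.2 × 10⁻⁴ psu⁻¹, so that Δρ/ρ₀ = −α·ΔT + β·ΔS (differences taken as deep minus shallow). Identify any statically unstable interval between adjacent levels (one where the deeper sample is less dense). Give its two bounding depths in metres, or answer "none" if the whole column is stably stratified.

Evaluate Δρ/ρ₀ = −αΔT + βΔS across each adjacent pair:
  107–225 m: −αΔT+βΔS = −(1.3 × 10⁻⁴)(+1.6)+(7.2 × 10⁻⁴)(-0.97) = -9.1 × 10⁻⁴ → UNSTABLE
  225–247 m: −αΔT+βΔS = −(1.3 × 10⁻⁴)(-1.6)+(7.2 × 10⁻⁴)(+0.39) = 4.9 × 10⁻⁴ → stable
The 107–225 m interval has Δρ < 0: lighter water underlies denser water.

107–225 m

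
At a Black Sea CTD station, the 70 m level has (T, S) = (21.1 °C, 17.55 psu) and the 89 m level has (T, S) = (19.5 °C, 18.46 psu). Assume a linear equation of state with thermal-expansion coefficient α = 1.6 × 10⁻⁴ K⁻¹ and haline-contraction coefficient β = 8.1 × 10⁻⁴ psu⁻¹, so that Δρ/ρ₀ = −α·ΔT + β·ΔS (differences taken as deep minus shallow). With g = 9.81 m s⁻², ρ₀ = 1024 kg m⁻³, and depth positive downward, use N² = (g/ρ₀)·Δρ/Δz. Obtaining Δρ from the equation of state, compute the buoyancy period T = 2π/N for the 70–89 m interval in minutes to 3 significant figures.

ΔT = -1.6 K, ΔS = +0.91 psu (deep − shallow).
Δρ/ρ₀ = −αΔT + βΔS = 2.56 × 10⁻⁴ + 7.371 × 10⁻⁴ = 9.931 × 10⁻⁴, so Δρ ≈ 1.017 kg m⁻³.
N² = (g/ρ₀)·Δρ/Δz = g·(Δρ/ρ₀)/Δz = 9.81 × 9.931 × 10⁻⁴ / 19 = 5.1275 × 10⁻⁴ s⁻².
N = √(5.1275 × 10⁻⁴) = 0.022644 rad s⁻¹ → T = 2π/N = 277.48 s = 4.6247 min ≈ 4.62 min.

4.62 min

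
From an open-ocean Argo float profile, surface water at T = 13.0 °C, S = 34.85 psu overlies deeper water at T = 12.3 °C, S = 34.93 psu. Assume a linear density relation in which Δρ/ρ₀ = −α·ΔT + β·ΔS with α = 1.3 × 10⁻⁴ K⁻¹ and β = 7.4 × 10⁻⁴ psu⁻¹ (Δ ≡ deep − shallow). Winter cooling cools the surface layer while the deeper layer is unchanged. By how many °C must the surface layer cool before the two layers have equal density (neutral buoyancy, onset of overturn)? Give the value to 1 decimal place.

1.2 °C

Neutral buoyancy requires Δρ = 0, i.e. −α(T_deep − T_surf′) + β(S_deep − S_surf) = 0.
T_surf′ = T_deep − (β/α)·ΔS = 12.3 − (7.4 × 10⁻⁴/1.3 × 10⁻⁴)·(+0.08) = 11.845 °C.
Cooling required: 13.0 − (11.845) = 1.155 °C.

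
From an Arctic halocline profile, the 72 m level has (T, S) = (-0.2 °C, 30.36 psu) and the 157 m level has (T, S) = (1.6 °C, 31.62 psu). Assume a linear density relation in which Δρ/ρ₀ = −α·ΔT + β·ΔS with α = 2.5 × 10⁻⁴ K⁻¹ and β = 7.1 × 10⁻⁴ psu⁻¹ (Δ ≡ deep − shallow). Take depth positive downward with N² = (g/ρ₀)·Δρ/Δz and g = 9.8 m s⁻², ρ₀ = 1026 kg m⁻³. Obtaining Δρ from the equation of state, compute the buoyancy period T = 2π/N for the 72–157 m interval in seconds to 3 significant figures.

ΔT = +1.8 K, ΔS = +1.26 psu (deep − shallow).
Δρ/ρ₀ = −αΔT + βΔS = -4.50 × 10⁻⁴ + 8.946 × 10⁻⁴ = 4.446 × 10⁻⁴, so Δρ ≈ 0.4562 kg m⁻³.
N² = (g/ρ₀)·Δρ/Δz = g·(Δρ/ρ₀)/Δz = 9.8 × 4.446 × 10⁻⁴ / 85 = 5.1260 × 10⁻⁵ s⁻².
N = √(5.1260 × 10⁻⁵) = 7.1596 × 10⁻³ rad s⁻¹ → T = 2π/N = 877.59 s ≈ 878 s.

878 s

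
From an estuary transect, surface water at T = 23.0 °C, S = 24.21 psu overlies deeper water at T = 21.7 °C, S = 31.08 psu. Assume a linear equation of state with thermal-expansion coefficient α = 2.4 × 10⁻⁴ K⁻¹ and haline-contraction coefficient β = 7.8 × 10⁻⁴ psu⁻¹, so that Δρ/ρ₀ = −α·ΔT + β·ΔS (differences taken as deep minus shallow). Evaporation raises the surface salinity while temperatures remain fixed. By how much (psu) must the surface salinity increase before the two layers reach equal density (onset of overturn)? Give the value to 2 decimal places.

7.27 psu

Neutral buoyancy requires −α(T_deep − T_surf) + β(S_deep − S_surf′) = 0.
S_surf′ = S_deep − (α/β)·ΔT = 31.08 − (2.4 × 10⁻⁴/7.8 × 10⁻⁴)·(-1.3) = 31.4800 psu.
Increase required: 31.4800 − 24.21 = 7.2700 psu.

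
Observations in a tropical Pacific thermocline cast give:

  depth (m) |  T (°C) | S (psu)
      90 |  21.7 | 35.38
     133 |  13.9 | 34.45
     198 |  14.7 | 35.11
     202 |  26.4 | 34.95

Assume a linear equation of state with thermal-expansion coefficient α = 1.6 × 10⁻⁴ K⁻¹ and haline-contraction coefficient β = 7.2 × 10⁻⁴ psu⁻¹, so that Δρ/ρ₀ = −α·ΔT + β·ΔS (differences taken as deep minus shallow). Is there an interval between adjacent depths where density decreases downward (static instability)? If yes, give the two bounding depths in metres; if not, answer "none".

Evaluate Δρ/ρ₀ = −αΔT + βΔS across each adjacent pair:
  90–133 m: −αΔT+βΔS = −(1.6 × 10⁻⁴)(-7.8)+(7.2 × 10⁻⁴)(-0.93) = 5.8 × 10⁻⁴ → stable
  133–198 m: −αΔT+βΔS = −(1.6 × 10⁻⁴)(+0.8)+(7.2 × 10⁻⁴)(+0.66) = 3.5 × 10⁻⁴ → stable
  198–202 m: −αΔT+βΔS = −(1.6 × 10⁻⁴)(+11.7)+(7.2 × 10⁻⁴)(-0.16) = -2.0 × 10⁻³ → UNSTABLE
The 198–202 m interval has Δρ < 0: lighter water underlies denser water.

198–202 m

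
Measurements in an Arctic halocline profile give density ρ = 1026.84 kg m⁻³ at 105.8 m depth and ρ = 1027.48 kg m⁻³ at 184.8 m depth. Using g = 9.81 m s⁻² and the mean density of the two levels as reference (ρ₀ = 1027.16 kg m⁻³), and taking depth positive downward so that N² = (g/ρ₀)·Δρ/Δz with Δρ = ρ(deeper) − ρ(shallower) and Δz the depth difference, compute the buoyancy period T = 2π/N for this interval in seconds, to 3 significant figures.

Δρ = 1027.48 − 1026.84 = 0.64 kg m⁻³ over Δz = 184.8 − 105.8 = 79 m.
N² = (9.81/1027.16) × (0.64/79) = 7.7372 × 10⁻⁵ s⁻².
N = √(7.7372 × 10⁻⁵) = 8.7961 × 10⁻³ rad s⁻¹, so T = 2π/N = 714.31 s ≈ 714 s.

714 s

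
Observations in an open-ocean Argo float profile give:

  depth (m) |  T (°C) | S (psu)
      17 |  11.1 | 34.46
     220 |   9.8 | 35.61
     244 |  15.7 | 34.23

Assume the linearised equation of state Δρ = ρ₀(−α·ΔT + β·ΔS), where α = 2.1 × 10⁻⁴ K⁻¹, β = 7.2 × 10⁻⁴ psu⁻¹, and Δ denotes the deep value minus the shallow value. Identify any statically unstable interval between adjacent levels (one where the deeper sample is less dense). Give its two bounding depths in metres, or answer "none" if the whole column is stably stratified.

Evaluate Δρ/ρ₀ = −αΔT + βΔS across each adjacent pair:
  17–220 m: −αΔT+βΔS = −(2.1 × 10⁻⁴)(-1.3)+(7.2 × 10⁻⁴)(+1.15) = 1.1 × 10⁻³ → stable
  220–244 m: −αΔT+βΔS = −(2.1 × 10⁻⁴)(+5.9)+(7.2 × 10⁻⁴)(-1.38) = -2.2 × 10⁻³ → UNSTABLE
The 220–244 m interval has Δρ < 0: lighter water underlies denser water.

220–244 m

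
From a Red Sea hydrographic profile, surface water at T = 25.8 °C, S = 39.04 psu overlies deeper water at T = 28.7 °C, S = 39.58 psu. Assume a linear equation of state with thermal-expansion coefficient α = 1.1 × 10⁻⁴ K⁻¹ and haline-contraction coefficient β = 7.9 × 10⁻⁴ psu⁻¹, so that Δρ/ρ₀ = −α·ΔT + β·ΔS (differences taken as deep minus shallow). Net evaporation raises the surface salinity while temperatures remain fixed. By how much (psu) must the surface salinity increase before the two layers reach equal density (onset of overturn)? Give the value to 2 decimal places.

Neutral buoyancy requires −α(T_deep − T_surf) + β(S_deep − S_surf′) = 0.
S_surf′ = S_deep − (α/β)·ΔT = 39.58 − (1.1 × 10⁻⁴/7.9 × 10⁻⁴)·(+2.9) = 39.1762 psu.
Increase required: 39.1762 − 39.04 = 0.1362 psu.

0.14 psu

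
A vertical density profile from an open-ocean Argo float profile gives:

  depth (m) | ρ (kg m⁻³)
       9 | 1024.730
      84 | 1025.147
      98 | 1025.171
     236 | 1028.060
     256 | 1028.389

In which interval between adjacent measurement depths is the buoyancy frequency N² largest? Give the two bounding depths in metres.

Compute the density gradient over each adjacent pair:
  9–84 m: Δρ/Δz = 0.417/75 = 5.6 × 10⁻³ kg m⁻⁴
  84–98 m: Δρ/Δz = 0.024/14 = 1.7 × 10⁻³ kg m⁻⁴
  98–236 m: Δρ/Δz = 2.889/138 = 0.021 kg m⁻⁴
  236–256 m: Δρ/Δz = 0.329/20 = 0.016 kg m⁻⁴
The largest gradient is in the 98–236 m interval — the pycnocline.

98–236 m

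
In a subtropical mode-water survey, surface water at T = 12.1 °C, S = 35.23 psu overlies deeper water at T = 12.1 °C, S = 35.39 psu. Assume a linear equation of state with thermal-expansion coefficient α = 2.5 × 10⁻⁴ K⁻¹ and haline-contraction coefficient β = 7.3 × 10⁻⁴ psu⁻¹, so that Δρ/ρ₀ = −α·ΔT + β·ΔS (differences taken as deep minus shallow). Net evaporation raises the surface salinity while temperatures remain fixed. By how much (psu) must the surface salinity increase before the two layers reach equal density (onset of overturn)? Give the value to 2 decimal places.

0.16 psu

Neutral buoyancy requires −α(T_deep − T_surf) + β(S_deep − S_surf′) = 0.
S_surf′ = S_deep − (α/β)·ΔT = 35.39 − (2.5 × 10⁻⁴/7.3 × 10⁻⁴)·(+0.0) = 35.3900 psu.
Increase required: 35.3900 − 35.23 = 0.1600 psu.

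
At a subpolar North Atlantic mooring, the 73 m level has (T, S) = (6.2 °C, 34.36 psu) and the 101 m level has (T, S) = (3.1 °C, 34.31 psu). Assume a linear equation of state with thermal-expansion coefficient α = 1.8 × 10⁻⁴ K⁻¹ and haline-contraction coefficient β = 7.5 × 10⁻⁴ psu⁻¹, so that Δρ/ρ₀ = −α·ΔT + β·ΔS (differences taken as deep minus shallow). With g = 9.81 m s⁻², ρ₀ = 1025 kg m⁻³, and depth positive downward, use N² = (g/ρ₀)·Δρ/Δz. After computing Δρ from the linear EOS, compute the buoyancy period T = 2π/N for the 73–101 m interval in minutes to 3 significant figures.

ΔT = -3.1 K, ΔS = -0.05 psu (deep − shallow).
Δρ/ρ₀ = −αΔT + βΔS = 5.58 × 10⁻⁴ − 3.75 × 10⁻⁵ = 5.205 × 10⁻⁴, so Δρ ≈ 0.5335 kg m⁻³.
N² = (g/ρ₀)·Δρ/Δz = g·(Δρ/ρ₀)/Δz = 9.81 × 5.205 × 10⁻⁴ / 28 = 1.8236 × 10⁻⁴ s⁻².
N = √(1.8236 × 10⁻⁴) = 0.013504 rad s⁻¹ → T = 2π/N = 465.28 s = 7.7547 min ≈ 7.75 min.

7.75 min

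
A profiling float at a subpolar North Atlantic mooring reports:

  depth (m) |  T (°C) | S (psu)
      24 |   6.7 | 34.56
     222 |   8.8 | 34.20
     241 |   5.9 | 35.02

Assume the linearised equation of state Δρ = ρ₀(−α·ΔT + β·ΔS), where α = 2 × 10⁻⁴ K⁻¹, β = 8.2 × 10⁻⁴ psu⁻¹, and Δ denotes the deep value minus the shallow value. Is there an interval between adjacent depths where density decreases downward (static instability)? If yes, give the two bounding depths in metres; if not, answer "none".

24–222 m

Evaluate Δρ/ρ₀ = −αΔT + βΔS across each adjacent pair:
  24–222 m: −αΔT+βΔS = −(2 × 10⁻⁴)(+2.1)+(8.2 × 10⁻⁴)(-0.36) = -7.2 × 10⁻⁴ → UNSTABLE
  222–241 m: −αΔT+βΔS = −(2 × 10⁻⁴)(-2.9)+(8.2 × 10⁻⁴)(+0.82) = 1.3 × 10⁻³ → stable
The 24–222 m interval has Δρ < 0: lighter water underlies denser water.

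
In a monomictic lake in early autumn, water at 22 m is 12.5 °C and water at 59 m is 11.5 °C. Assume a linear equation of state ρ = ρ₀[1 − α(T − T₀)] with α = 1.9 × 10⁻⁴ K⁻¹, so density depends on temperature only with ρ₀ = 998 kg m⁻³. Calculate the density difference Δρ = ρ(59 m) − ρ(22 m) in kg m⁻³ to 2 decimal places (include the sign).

+0.19 kg m⁻³

ΔT = -1.0 K, Δρ/ρ₀ = −αΔT = 1.90 × 10⁻⁴.
Δρ = 998 × (1.90 × 10⁻⁴) = +0.19 kg m⁻³.
Positive Δρ: denser below, stable.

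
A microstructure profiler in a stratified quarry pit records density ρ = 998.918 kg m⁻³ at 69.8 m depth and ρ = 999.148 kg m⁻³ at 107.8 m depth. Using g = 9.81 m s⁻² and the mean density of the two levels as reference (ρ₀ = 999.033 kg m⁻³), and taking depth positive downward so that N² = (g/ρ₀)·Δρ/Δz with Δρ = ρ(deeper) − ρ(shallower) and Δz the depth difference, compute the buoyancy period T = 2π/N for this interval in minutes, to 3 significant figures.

13.6 min

Δρ = 999.148 − 998.918 = 0.230 kg m⁻³ over Δz = 107.8 − 69.8 = 38 m.
N² = (9.81/999.033) × (0.230/38) = 5.9434 × 10⁻⁵ s⁻².
N = √(5.9434 × 10⁻⁵) = 7.7093 × 10⁻³ rad s⁻¹, so T = 2π/N = 815.01 s = 13.583 min ≈ 13.6 min.
Since Δρ > 0 the layer is stably stratified.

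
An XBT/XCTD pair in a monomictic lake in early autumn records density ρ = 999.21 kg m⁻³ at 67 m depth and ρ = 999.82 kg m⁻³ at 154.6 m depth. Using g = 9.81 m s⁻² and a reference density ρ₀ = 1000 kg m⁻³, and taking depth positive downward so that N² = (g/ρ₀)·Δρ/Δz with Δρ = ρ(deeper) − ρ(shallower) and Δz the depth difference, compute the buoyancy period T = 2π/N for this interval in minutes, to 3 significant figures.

12.7 min

Δρ = 999.82 − 999.21 = 0.61 kg m⁻³ over Δz = 154.6 − 67 = 87.6 m.
N² = (9.81/1000) × (0.61/87.6) = 6.8312 × 10⁻⁵ s⁻².
N = √(6.8312 × 10⁻⁵) = 8.2651 × 10⁻³ rad s⁻¹, so T = 2π/N = 760.21 s = 12.670 min ≈ 12.7 min.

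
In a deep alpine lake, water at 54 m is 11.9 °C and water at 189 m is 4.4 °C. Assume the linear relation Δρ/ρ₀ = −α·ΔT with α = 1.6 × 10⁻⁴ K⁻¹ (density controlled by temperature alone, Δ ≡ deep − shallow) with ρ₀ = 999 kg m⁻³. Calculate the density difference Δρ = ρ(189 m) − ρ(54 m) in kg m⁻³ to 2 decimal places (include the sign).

ΔT = -7.5 K, Δρ/ρ₀ = −αΔT = 1.20 × 10⁻³.
Δρ = 999 × (1.20 × 10⁻³) = +1.20 kg m⁻³.
Positive Δρ: denser below, stable.

+1.20 kg m⁻³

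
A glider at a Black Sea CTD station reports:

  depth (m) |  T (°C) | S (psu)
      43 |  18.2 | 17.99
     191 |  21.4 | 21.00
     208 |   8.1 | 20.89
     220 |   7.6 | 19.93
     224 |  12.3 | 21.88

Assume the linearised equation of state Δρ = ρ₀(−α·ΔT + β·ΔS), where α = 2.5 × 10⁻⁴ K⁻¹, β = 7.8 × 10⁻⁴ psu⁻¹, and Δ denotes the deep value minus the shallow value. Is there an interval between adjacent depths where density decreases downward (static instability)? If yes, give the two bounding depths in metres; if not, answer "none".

208–220 m

Evaluate Δρ/ρ₀ = −αΔT + βΔS across each adjacent pair:
  43–191 m: −αΔT+βΔS = −(2.5 × 10⁻⁴)(+3.2)+(7.8 × 10⁻⁴)(+3.01) = 1.5 × 10⁻³ → stable
  191–208 m: −αΔT+βΔS = −(2.5 × 10⁻⁴)(-13.3)+(7.8 × 10⁻⁴)(-0.11) = 3.2 × 10⁻³ → stable
  208–220 m: −αΔT+βΔS = −(2.5 × 10⁻⁴)(-0.5)+(7.8 × 10⁻⁴)(-0.96) = -6.2 × 10⁻⁴ → UNSTABLE
  220–224 m: −αΔT+βΔS = −(2.5 × 10⁻⁴)(+4.7)+(7.8 × 10⁻⁴)(+1.95) = 3.5 × 10⁻⁴ → stable
The 208–220 m interval has Δρ < 0: lighter water underlies denser water.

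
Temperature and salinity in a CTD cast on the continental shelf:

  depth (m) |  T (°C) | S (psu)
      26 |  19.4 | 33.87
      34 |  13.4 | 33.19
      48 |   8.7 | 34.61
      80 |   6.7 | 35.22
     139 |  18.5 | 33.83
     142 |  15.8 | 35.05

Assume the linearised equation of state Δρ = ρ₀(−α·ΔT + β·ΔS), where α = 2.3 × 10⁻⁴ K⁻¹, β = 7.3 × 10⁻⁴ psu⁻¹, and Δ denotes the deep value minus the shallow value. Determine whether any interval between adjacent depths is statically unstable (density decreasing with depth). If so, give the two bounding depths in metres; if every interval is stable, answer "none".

80–139 m

Evaluate Δρ/ρ₀ = −αΔT + βΔS across each adjacent pair:
  26–34 m: −αΔT+βΔS = −(2.3 × 10⁻⁴)(-6.0)+(7.3 × 10⁻⁴)(-0.68) = 8.8 × 10⁻⁴ → stable
  34–48 m: −αΔT+βΔS = −(2.3 × 10⁻⁴)(-4.7)+(7.3 × 10⁻⁴)(+1.42) = 2.1 × 10⁻³ → stable
  48–80 m: −αΔT+βΔS = −(2.3 × 10⁻⁴)(-2.0)+(7.3 × 10⁻⁴)(+0.61) = 9.1 × 10⁻⁴ → stable
  80–139 m: −αΔT+βΔS = −(2.3 × 10⁻⁴)(+11.8)+(7.3 × 10⁻⁴)(-1.39) = -3.7 × 10⁻³ → UNSTABLE
  139–142 m: −αΔT+βΔS = −(2.3 × 10⁻⁴)(-2.7)+(7.3 × 10⁻⁴)(+1.22) = 1.5 × 10⁻³ → stable
The 80–139 m interval has Δρ < 0: lighter water underlies denser water.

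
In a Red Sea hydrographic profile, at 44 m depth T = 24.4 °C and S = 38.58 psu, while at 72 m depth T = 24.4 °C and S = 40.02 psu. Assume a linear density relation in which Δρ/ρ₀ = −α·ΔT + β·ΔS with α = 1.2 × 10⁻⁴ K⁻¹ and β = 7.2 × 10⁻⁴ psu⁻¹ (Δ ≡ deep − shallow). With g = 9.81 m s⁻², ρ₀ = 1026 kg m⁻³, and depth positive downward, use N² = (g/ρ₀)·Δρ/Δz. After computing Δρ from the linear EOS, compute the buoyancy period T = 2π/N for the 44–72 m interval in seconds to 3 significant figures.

ΔT = +0.0 K, ΔS = +1.44 psu (deep − shallow).
Δρ/ρ₀ = −αΔT + βΔS = 0 + 1.0368 × 10⁻³ = 1.0368 × 10⁻³, so Δρ ≈ 1.064 kg m⁻³.
N² = (g/ρ₀)·Δρ/Δz = g·(Δρ/ρ₀)/Δz = 9.81 × 1.0368 × 10⁻³ / 28 = 3.6325 × 10⁻⁴ s⁻².
N = √(3.6325 × 10⁻⁴) = 0.019059 rad s⁻¹ → T = 2π/N = 329.67 s ≈ 330 s.

330 s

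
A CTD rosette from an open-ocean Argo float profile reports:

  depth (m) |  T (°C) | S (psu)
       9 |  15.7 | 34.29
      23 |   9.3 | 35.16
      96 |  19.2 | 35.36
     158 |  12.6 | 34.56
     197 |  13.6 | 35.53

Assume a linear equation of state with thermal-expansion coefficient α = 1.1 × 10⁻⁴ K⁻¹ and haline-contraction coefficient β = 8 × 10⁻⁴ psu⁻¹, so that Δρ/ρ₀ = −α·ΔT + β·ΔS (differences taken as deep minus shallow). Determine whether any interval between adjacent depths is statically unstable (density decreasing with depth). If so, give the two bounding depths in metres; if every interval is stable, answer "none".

Evaluate Δρ/ρ₀ = −αΔT + βΔS across each adjacent pair:
  9–23 m: −αΔT+βΔS = −(1.1 × 10⁻⁴)(-6.4)+(8 × 10⁻⁴)(+0.87) = 1.4 × 10⁻³ → stable
  23–96 m: −αΔT+βΔS = −(1.1 × 10⁻⁴)(+9.9)+(8 × 10⁻⁴)(+0.20) = -9.3 × 10⁻⁴ → UNSTABLE
  96–158 m: −αΔT+βΔS = −(1.1 × 10⁻⁴)(-6.6)+(8 × 10⁻⁴)(-0.80) = 8.6 × 10⁻⁵ → stable
  158–197 m: −αΔT+βΔS = −(1.1 × 10⁻⁴)(+1.0)+(8 × 10⁻⁴)(+0.97) = 6.7 × 10⁻⁴ → stable
The 23–96 m interval has Δρ < 0: lighter water underlies denser water.

23–96 m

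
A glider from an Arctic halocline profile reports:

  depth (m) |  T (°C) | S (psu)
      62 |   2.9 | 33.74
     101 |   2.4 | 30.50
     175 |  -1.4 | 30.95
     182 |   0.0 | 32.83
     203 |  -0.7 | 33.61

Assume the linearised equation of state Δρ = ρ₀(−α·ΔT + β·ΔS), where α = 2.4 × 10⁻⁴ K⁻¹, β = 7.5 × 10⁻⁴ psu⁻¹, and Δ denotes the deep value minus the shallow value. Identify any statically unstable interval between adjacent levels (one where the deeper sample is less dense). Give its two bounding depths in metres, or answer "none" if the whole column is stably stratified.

62–101 m

Evaluate Δρ/ρ₀ = −αΔT + βΔS across each adjacent pair:
  62–101 m: −αΔT+βΔS = −(2.4 × 10⁻⁴)(-0.5)+(7.5 × 10⁻⁴)(-3.24) = -2.3 × 10⁻³ → UNSTABLE
  101–175 m: −αΔT+βΔS = −(2.4 × 10⁻⁴)(-3.8)+(7.5 × 10⁻⁴)(+0.45) = 1.2 × 10⁻³ → stable
  175–182 m: −αΔT+βΔS = −(2.4 × 10⁻⁴)(+1.4)+(7.5 × 10⁻⁴)(+1.88) = 1.1 × 10⁻³ → stable
  182–203 m: −αΔT+βΔS = −(2.4 × 10⁻⁴)(-0.7)+(7.5 × 10⁻⁴)(+0.78) = 7.5 × 10⁻⁴ → stable
The 62–101 m interval has Δρ < 0: lighter water underlies denser water.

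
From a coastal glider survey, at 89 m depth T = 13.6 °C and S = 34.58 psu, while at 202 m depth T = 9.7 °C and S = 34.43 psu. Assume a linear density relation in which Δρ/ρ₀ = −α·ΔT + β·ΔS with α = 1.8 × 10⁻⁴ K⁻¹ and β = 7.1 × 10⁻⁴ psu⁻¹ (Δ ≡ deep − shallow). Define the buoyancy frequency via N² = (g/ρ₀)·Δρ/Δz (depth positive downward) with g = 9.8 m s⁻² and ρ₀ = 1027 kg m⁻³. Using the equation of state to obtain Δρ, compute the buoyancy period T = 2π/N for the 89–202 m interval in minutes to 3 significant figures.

ΔT = -3.9 K, ΔS = -0.15 psu (deep − shallow).
Δρ/ρ₀ = −αΔT + βΔS = 7.02 × 10⁻⁴ − 1.065 × 10⁻⁴ = 5.955 × 10⁻⁴, so Δρ ≈ 0.6116 kg m⁻³.
N² = (g/ρ₀)·Δρ/Δz = g·(Δρ/ρ₀)/Δz = 9.8 × 5.955 × 10⁻⁴ / 113 = 5.1645 × 10⁻⁵ s⁻².
N = √(5.1645 × 10⁻⁵) = 7.1864 × 10⁻³ rad s⁻¹ → T = 2π/N = 874.32 s = 14.572 min ≈ 14.6 min.

14.6 min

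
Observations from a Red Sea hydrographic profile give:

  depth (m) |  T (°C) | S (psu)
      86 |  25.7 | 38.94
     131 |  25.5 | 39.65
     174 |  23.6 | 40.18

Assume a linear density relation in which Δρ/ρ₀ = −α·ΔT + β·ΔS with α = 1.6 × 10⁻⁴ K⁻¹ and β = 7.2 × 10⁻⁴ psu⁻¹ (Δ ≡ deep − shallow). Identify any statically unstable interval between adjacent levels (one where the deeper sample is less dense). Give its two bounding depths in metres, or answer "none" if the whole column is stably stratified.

Evaluate Δρ/ρ₀ = −αΔT + βΔS across each adjacent pair:
  86–131 m: −αΔT+βΔS = −(1.6 × 10⁻⁴)(-0.2)+(7.2 × 10⁻⁴)(+0.71) = 5.4 × 10⁻⁴ → stable
  131–174 m: −αΔT+βΔS = −(1.6 × 10⁻⁴)(-1.9)+(7.2 × 10⁻⁴)(+0.53) = 6.9 × 10⁻⁴ → stable
Every interval has Δρ > 0: the column is stably stratified throughout.

none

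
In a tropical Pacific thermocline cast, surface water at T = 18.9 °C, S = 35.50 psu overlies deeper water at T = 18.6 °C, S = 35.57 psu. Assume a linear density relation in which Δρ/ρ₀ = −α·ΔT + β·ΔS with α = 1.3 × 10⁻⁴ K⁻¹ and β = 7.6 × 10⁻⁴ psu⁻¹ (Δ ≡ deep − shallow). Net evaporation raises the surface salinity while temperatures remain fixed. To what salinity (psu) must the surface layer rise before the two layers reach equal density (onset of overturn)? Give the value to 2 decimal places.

Neutral buoyancy requires −α(T_deep − T_surf) + β(S_deep − S_surf′) = 0.
S_surf′ = S_deep − (α/β)·ΔT = 35.57 − (1.3 × 10⁻⁴/7.6 × 10⁻⁴)·(-0.3) = 35.6213 psu.
Increase required: 35.6213 − 35.50 = 0.1213 psu.

35.62 psu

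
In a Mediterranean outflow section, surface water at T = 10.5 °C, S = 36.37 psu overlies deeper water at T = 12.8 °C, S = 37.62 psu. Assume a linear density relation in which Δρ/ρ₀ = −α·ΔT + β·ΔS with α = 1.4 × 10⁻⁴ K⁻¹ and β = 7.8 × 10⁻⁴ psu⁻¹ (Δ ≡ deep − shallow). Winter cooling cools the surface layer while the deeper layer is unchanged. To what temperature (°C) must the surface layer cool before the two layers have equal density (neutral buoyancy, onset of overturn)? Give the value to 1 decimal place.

5.8 °C

Neutral buoyancy requires Δρ = 0, i.e. −α(T_deep − T_surf′) + β(S_deep − S_surf) = 0.
T_surf′ = T_deep − (β/α)·ΔS = 12.8 − (7.8 × 10⁻⁴/1.4 × 10⁻⁴)·(+1.25) = 5.836 °C.
Cooling required: 10.5 − (5.836) = 4.664 °C.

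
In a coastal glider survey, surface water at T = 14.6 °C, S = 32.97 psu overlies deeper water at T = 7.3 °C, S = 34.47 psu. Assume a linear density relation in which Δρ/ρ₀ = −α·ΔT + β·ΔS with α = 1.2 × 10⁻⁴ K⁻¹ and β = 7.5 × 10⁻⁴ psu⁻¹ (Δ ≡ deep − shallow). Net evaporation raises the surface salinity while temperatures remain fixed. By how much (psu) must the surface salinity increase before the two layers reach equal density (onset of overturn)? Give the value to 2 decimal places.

2.67 psu

Neutral buoyancy requires −α(T_deep − T_surf) + β(S_deep − S_surf′) = 0.
S_surf′ = S_deep − (α/β)·ΔT = 34.47 − (1.2 × 10⁻⁴/7.5 × 10⁻⁴)·(-7.3) = 35.6380 psu.
Increase required: 35.6380 − 32.97 = 2.6680 psu.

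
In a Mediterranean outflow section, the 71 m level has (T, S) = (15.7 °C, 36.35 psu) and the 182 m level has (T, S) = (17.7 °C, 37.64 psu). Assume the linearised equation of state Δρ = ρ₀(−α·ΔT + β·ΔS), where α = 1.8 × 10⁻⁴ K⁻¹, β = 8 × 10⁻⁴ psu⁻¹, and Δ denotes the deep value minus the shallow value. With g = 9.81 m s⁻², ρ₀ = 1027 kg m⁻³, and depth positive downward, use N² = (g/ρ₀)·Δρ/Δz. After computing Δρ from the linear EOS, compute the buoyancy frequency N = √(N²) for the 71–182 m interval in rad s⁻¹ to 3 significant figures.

ΔT = +2.0 K, ΔS = +1.29 psu (deep − shallow).
Δρ/ρ₀ = −αΔT + βΔS = -3.60 × 10⁻⁴ + 1.032 × 10⁻³ = 6.72 × 10⁻⁴, so Δρ ≈ 0.6901 kg m⁻³.
N² = (g/ρ₀)·Δρ/Δz = g·(Δρ/ρ₀)/Δz = 9.81 × 6.72 × 10⁻⁴ / 111 = 5.9390 × 10⁻⁵ s⁻².
N = √(5.9390 × 10⁻⁵) = 7.7065 × 10⁻³ rad s⁻¹ ≈ 7.71 × 10⁻³ rad s⁻¹.

7.71 × 10⁻³ rad s⁻¹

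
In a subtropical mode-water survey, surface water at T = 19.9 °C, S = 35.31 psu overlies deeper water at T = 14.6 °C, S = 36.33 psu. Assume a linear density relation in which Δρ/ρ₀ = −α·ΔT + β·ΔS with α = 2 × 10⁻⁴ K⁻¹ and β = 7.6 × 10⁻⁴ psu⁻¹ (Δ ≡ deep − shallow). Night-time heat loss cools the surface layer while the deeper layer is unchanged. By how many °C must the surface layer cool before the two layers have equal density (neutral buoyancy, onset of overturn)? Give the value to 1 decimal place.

9.2 °C

Neutral buoyancy requires Δρ = 0, i.e. −α(T_deep − T_surf′) + β(S_deep − S_surf) = 0.
T_surf′ = T_deep − (β/α)·ΔS = 14.6 − (7.6 × 10⁻⁴/2 × 10⁻⁴)·(+1.02) = 10.724 °C.
Cooling required: 19.9 − (10.724) = 9.176 °C.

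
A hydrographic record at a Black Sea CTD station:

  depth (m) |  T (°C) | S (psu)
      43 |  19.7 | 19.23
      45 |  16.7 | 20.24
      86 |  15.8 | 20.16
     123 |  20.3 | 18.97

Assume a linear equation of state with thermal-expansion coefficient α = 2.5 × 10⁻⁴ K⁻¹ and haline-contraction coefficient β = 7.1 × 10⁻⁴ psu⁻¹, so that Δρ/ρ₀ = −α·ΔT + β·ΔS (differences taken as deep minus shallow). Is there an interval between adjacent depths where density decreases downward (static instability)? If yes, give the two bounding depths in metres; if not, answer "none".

Evaluate Δρ/ρ₀ = −αΔT + βΔS across each adjacent pair:
  43–45 m: −αΔT+βΔS = −(2.5 × 10⁻⁴)(-3.0)+(7.1 × 10⁻⁴)(+1.01) = 1.5 × 10⁻³ → stable
  45–86 m: −αΔT+βΔS = −(2.5 × 10⁻⁴)(-0.9)+(7.1 × 10⁻⁴)(-0.08) = 1.7 × 10⁻⁴ → stable
  86–123 m: −αΔT+βΔS = −(2.5 × 10⁻⁴)(+4.5)+(7.1 × 10⁻⁴)(-1.19) = -2.0 × 10⁻³ → UNSTABLE
The 86–123 m interval has Δρ < 0: lighter water underlies denser water.

86–123 m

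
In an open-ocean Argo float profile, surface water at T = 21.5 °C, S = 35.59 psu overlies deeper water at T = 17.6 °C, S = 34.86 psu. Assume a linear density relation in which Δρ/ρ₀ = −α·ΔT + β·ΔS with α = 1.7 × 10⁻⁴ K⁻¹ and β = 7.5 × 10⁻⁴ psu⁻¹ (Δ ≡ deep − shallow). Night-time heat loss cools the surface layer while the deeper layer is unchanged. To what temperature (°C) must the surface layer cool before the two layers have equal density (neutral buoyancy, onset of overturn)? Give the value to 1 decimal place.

20.8 °C

Neutral buoyancy requires Δρ = 0, i.e. −α(T_deep − T_surf′) + β(S_deep − S_surf) = 0.
T_surf′ = T_deep − (β/α)·ΔS = 17.6 − (7.5 × 10⁻⁴/1.7 × 10⁻⁴)·(-0.73) = 20.821 °C.
Cooling required: 21.5 − (20.821) = 0.679 °C.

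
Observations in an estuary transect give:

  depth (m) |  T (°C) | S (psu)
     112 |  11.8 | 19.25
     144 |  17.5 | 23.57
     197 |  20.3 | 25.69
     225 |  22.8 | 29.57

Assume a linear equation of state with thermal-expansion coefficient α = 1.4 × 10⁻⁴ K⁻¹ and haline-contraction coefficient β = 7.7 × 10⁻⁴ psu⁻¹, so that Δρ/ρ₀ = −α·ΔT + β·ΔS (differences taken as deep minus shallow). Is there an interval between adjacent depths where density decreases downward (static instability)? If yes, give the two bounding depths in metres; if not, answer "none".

none

Evaluate Δρ/ρ₀ = −αΔT + βΔS across each adjacent pair:
  112–144 m: −αΔT+βΔS = −(1.4 × 10⁻⁴)(+5.7)+(7.7 × 10⁻⁴)(+4.32) = 2.5 × 10⁻³ → stable
  144–197 m: −αΔT+βΔS = −(1.4 × 10⁻⁴)(+2.8)+(7.7 × 10⁻⁴)(+2.12) = 1.2 × 10⁻³ → stable
  197–225 m: −αΔT+βΔS = −(1.4 × 10⁻⁴)(+2.5)+(7.7 × 10⁻⁴)(+3.88) = 2.6 × 10⁻³ → stable
Every interval has Δρ > 0: the column is stably stratified throughout.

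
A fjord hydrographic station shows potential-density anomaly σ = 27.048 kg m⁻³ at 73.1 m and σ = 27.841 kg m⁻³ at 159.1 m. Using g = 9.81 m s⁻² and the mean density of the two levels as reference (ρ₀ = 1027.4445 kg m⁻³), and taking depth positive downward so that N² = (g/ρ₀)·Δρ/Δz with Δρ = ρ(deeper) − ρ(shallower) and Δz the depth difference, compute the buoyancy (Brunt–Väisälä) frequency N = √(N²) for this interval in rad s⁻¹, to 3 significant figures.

9.38 × 10⁻³ rad s⁻¹

Δρ = 1027.841 − 1027.048 = 0.793 kg m⁻³ over Δz = 159.1 − 73.1 = 86 m.
N² = (9.81/1027.4445) × (0.793/86) = 8.8041 × 10⁻⁵ s⁻².
N = √(8.8041 × 10⁻⁵) = 9.3830 × 10⁻³ rad s⁻¹ ≈ 9.38 × 10⁻³ rad s⁻¹.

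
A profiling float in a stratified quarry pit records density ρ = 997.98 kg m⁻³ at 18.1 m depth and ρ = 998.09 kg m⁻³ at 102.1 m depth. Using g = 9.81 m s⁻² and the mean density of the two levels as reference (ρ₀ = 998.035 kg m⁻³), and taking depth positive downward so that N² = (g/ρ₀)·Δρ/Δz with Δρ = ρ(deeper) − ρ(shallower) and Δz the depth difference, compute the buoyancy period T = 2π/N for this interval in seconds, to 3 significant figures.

Δρ = 998.09 − 997.98 = 0.11 kg m⁻³ over Δz = 102.1 − 18.1 = 84 m.
N² = (9.81/998.035) × (0.11/84) = 1.2872 × 10⁻⁵ s⁻².
N = √(1.2872 × 10⁻⁵) = 3.5878 × 10⁻³ rad s⁻¹, so T = 2π/N = 1.7513 × 10³ s ≈ 1.75 × 10³ s.

1.75 × 10³ s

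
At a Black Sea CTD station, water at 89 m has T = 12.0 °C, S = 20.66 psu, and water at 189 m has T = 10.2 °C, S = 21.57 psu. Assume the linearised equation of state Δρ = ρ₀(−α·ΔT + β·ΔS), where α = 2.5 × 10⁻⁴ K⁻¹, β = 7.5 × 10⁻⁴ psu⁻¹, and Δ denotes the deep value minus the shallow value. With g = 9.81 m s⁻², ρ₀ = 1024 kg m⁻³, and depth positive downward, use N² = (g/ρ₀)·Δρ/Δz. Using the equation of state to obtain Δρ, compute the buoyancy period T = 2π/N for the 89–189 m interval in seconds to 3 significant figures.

596 s

ΔT = -1.8 K, ΔS = +0.91 psu (deep − shallow).
Δρ/ρ₀ = −αΔT + βΔS = 4.50 × 10⁻⁴ + 6.825 × 10⁻⁴ = 1.1325 × 10⁻³, so Δρ ≈ 1.160 kg m⁻³.
N² = (g/ρ₀)·Δρ/Δz = g·(Δρ/ρ₀)/Δz = 9.81 × 1.1325 × 10⁻³ / 100 = 1.1110 × 10⁻⁴ s⁻².
N = √(1.1110 × 10⁻⁴) = 0.010540 rad s⁻¹ → T = 2π/N = 596.13 s ≈ 596 s.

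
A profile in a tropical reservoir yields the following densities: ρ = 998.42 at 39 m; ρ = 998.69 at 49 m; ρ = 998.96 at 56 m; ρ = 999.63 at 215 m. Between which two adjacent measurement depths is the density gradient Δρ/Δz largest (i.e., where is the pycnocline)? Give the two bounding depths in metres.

49–56 m

Compute the density gradient over each adjacent pair:
  39–49 m: Δρ/Δz = 0.27/10 = 0.027 kg m⁻⁴
  49–56 m: Δρ/Δz = 0.27/7 = 0.039 kg m⁻⁴
  56–215 m: Δρ/Δz = 0.67/159 = 4.2 × 10⁻³ kg m⁻⁴
The largest gradient is in the 49–56 m interval — the pycnocline.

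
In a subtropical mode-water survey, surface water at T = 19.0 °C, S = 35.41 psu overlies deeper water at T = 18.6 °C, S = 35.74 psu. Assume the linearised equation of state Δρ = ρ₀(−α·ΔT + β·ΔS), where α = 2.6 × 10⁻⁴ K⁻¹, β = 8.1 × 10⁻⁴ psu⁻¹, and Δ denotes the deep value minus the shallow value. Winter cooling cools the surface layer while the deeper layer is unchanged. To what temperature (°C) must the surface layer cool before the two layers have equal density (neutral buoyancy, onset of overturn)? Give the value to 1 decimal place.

Neutral buoyancy requires Δρ = 0, i.e. −α(T_deep − T_surf′) + β(S_deep − S_surf) = 0.
T_surf′ = T_deep − (β/α)·ΔS = 18.6 − (8.1 × 10⁻⁴/2.6 × 10⁻⁴)·(+0.33) = 17.572 °C.
Cooling required: 19.0 − (17.572) = 1.428 °C.

17.6 °C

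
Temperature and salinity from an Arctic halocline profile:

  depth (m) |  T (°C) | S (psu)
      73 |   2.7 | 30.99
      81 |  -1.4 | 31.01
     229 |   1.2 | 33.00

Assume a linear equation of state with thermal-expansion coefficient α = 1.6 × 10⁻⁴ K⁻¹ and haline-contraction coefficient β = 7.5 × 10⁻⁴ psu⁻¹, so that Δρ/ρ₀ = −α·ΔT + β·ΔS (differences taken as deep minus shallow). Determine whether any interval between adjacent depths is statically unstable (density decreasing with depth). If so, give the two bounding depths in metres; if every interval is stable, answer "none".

none

Evaluate Δρ/ρ₀ = −αΔT + βΔS across each adjacent pair:
  73–81 m: −αΔT+βΔS = −(1.6 × 10⁻⁴)(-4.1)+(7.5 × 10⁻⁴)(+0.02) = 6.7 × 10⁻⁴ → stable
  81–229 m: −αΔT+βΔS = −(1.6 × 10⁻⁴)(+2.6)+(7.5 × 10⁻⁴)(+1.99) = 1.1 × 10⁻³ → stable
Every interval has Δρ > 0: the column is stably stratified throughout.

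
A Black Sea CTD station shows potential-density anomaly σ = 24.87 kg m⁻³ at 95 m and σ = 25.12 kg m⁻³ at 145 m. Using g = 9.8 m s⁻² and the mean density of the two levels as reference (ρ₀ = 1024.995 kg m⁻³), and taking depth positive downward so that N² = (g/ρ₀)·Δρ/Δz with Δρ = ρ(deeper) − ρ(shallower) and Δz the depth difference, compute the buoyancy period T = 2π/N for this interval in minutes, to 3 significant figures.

Δρ = 1025.12 − 1024.87 = 0.25 kg m⁻³ over Δz = 145 − 95 = 50 m.
N² = (9.8/1024.995) × (0.25/50) = 4.7805 × 10⁻⁵ s⁻².
N = √(4.7805 × 10⁻⁵) = 6.9141 × 10⁻³ rad s⁻¹, so T = 2π/N = 908.75 s = 15.146 min ≈ 15.1 min.

15.1 min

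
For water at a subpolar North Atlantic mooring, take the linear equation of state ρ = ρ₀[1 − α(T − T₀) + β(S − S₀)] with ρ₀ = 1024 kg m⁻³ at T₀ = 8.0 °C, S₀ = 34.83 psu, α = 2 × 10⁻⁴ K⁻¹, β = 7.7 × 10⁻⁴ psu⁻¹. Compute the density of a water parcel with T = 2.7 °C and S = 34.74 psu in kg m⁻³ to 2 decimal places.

T − T₀ = -5.3 K, S − S₀ = -0.09 psu.
Bracket = 1 − α·(-5.3) + β·(-0.09) = 1 + (9.907 × 10⁻⁴) = 1.0009907.
ρ = 1024 × 1.0009907 = 1025.01 kg m⁻³.

1025.01 kg m⁻³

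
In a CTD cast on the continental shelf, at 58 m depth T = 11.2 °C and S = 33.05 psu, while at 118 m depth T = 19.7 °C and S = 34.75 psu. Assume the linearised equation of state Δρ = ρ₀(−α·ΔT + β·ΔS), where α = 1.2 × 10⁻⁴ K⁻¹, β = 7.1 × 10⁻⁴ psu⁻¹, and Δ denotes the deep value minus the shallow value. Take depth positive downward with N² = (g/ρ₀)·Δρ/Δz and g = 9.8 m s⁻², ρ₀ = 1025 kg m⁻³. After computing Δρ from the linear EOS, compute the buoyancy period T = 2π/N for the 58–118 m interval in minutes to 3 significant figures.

18.9 min

ΔT = +8.5 K, ΔS = +1.70 psu (deep − shallow).
Δρ/ρ₀ = −αΔT + βΔS = -1.02 × 10⁻³ + 1.207 × 10⁻³ = 1.87 × 10⁻⁴, so Δρ ≈ 0.1917 kg m⁻³.
N² = (g/ρ₀)·Δρ/Δz = g·(Δρ/ρ₀)/Δz = 9.8 × 1.87 × 10⁻⁴ / 60 = 3.0543 × 10⁻⁵ s⁻².
N = √(3.0543 × 10⁻⁵) = 5.5266 × 10⁻³ rad s⁻¹ → T = 2π/N = 1.1369 × 10³ s = 18.948 min ≈ 18.9 min.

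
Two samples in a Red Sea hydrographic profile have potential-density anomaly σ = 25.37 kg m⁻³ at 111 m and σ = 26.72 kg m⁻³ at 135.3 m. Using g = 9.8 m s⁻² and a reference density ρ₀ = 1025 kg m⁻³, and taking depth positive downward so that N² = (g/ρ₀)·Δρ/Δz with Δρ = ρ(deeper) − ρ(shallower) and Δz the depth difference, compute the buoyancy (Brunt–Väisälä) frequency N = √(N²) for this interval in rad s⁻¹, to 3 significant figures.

Δρ = 1026.72 − 1025.37 = 1.35 kg m⁻³ over Δz = 135.3 − 111 = 24.3 m.
N² = (9.8/1025) × (1.35/24.3) = 5.3117 × 10⁻⁴ s⁻².
N = √(5.3117 × 10⁻⁴) = 0.023047 rad s⁻¹ ≈ 0.0230 rad s⁻¹.

0.0230 rad s⁻¹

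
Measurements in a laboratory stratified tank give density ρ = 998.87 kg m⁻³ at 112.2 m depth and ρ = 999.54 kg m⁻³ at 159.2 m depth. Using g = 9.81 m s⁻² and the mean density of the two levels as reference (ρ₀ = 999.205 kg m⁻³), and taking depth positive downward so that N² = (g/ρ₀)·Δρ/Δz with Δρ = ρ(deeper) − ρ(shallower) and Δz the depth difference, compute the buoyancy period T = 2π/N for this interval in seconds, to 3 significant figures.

531 s

Δρ = 999.54 − 998.87 = 0.67 kg m⁻³ over Δz = 159.2 − 112.2 = 47 m.
N² = (9.81/999.205) × (0.67/47) = 1.3996 × 10⁻⁴ s⁻².
N = √(1.3996 × 10⁻⁴) = 0.011830 rad s⁻¹, so T = 2π/N = 531.12 s ≈ 531 s.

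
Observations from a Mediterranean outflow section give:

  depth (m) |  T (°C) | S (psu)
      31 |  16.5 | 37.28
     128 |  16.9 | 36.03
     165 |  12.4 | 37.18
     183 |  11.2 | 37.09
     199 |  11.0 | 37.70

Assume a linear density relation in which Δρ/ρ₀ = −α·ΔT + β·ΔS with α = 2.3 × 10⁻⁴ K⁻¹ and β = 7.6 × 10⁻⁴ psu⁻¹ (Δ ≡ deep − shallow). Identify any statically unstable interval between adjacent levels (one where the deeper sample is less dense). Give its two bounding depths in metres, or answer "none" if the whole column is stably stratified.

31–128 m

Evaluate Δρ/ρ₀ = −αΔT + βΔS across each adjacent pair:
  31–128 m: −αΔT+βΔS = −(2.3 × 10⁻⁴)(+0.4)+(7.6 × 10⁻⁴)(-1.25) = -1.0 × 10⁻³ → UNSTABLE
  128–165 m: −αΔT+βΔS = −(2.3 × 10⁻⁴)(-4.5)+(7.6 × 10⁻⁴)(+1.15) = 1.9 × 10⁻³ → stable
  165–183 m: −αΔT+βΔS = −(2.3 × 10⁻⁴)(-1.2)+(7.6 × 10⁻⁴)(-0.09) = 2.1 × 10⁻⁴ → stable
  183–199 m: −αΔT+βΔS = −(2.3 × 10⁻⁴)(-0.2)+(7.6 × 10⁻⁴)(+0.61) = 5.1 × 10⁻⁴ → stable
The 31–128 m interval has Δρ < 0: lighter water underlies denser water.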